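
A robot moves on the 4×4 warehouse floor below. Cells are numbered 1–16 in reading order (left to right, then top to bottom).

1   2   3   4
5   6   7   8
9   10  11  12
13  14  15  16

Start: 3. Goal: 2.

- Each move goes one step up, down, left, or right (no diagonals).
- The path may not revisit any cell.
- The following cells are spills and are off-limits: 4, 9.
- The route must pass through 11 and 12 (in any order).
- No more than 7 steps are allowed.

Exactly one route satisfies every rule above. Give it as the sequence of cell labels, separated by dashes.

3 - 7 - 8 - 12 - 11 - 10 - 6 - 2

Any route must reach 11 and 12 and still end at 2 within 7 moves, so the order of the required stops is forced.
Route from 3: down to 7, right to 8, down to 12, 2× left (reaching 10), 2× up (reaching 2) — 7 moves in all.
Check: all required cells visited; 7 ≤ 7 moves.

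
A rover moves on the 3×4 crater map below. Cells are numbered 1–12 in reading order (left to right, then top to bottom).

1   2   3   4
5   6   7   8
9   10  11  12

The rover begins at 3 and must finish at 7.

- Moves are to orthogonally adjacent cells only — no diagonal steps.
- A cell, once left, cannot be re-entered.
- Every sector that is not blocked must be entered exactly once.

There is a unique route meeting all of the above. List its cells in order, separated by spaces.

3 4 8 12 11 10 9 5 1 2 6 7

Need to visit all 12 open cells exactly once, starting at 3 and ending at 7.
Cell 9 has only two open neighbours (5 and 10), so the path must pass straight through it: one of those is the cell it's entered from and the other is where it exits.
Route from 3: right to 4, 2× down (reaching 12), 3× left (reaching 9), 2× up (reaching 1), right to 2, down to 6, right to 7 — 11 moves in all.
Check: all 12 open cells covered.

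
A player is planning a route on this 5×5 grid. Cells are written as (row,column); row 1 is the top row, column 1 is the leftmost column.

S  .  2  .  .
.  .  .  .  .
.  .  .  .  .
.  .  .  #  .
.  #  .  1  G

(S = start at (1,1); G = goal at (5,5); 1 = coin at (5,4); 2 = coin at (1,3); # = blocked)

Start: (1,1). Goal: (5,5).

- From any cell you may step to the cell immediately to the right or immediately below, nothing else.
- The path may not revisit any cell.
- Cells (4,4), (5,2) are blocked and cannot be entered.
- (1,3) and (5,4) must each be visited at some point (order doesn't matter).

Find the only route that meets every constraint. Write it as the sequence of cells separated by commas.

(1,1), (1,2), (1,3), (2,3), (3,3), (4,3), (5,3), (5,4), (5,5)

Moves only go right or down, so the column and row indices never decrease.
Route from (1,1): 2× right (reaching (1,3)), 4× down (reaching (5,3)), 2× right (reaching (5,5)) — 8 moves in all.
Check: all required cells visited.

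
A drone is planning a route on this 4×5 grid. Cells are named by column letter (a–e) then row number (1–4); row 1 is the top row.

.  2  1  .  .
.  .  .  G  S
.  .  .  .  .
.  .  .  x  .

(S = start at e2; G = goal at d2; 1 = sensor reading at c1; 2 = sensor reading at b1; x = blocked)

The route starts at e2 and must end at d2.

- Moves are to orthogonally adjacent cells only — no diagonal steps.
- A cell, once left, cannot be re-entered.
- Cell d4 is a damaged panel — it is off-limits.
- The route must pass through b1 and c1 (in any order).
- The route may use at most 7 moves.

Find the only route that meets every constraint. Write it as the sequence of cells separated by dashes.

The budget equals the shortest possible length, so every move has to be on a shortest route through the required cells.
Route from e2: up to e1, 3× left (reaching b1), down to b2, 2× right (reaching d2) — 7 moves in all.
Check: all required cells visited; 7 ≤ 7 moves.

e2 - e1 - d1 - c1 - b1 - b2 - c2 - d2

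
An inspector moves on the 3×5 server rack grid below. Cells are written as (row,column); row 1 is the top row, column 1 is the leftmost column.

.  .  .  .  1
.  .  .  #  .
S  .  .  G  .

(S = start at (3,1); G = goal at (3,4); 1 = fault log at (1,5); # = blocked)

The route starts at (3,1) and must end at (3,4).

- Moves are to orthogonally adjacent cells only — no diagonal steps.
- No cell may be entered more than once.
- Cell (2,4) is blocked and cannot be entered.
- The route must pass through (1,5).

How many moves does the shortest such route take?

9

Any route passes through (1,5) somewhere between (3,1) and (3,4). Summing Manhattan distances along the two legs ((3,1) → (1,5) → (3,4)) gives a lower bound of 6 + 3 = 9 moves.
A route of 9 moves achieves this: (3,1) → (2,1) → (1,1) → (1,2) → (1,3) → (1,4) → (1,5) → (2,5) → (3,5) → (3,4).
Since 9 matches the lower bound, it is optimal.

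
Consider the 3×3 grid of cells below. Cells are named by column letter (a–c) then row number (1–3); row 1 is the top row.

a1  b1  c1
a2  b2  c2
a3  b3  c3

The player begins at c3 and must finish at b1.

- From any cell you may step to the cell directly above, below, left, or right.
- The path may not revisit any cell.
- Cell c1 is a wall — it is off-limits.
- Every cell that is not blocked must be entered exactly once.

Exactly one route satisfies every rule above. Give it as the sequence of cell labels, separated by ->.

Need to visit all 8 open cells exactly once, starting at c3 and ending at b1.
Cell c2 has only two open neighbours (c3 and b2), so the path must pass straight through it: one of those is the cell it's entered from and the other is where it exits.
Route from c3: up to c2, left to b2, down to b3, left to a3, 2× up (reaching a1), right to b1 — 7 moves in all.
Check: all 8 open cells covered.

c3 -> c2 -> b2 -> b3 -> a3 -> a2 -> a1 -> b1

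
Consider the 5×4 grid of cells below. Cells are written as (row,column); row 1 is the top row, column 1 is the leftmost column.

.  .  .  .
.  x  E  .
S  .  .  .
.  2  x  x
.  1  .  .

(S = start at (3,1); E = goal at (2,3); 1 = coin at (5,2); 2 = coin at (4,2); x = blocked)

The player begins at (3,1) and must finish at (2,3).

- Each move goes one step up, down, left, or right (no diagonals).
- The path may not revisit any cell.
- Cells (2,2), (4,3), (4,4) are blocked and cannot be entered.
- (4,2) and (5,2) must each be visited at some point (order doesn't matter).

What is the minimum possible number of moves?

Any route passes through (4,2) and (5,2) in some order between (3,1) and (2,3). Summing Manhattan distances along each leg and taking the cheapest ordering ((3,1) → (5,2) → (4,2) → (2,3)) gives a lower bound of 3 + 1 + 3 = 7 moves.
A route of 7 moves achieves this: (3,1) → (4,1) → (5,1) → (5,2) → (4,2) → (3,2) → (3,3) → (2,3).
Since 7 matches the lower bound, it is optimal.

7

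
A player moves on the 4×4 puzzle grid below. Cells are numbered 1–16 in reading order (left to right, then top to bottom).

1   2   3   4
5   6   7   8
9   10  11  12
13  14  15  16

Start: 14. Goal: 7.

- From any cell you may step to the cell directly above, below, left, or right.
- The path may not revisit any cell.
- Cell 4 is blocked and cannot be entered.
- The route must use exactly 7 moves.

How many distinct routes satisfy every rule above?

14

Need simple routes of exactly 7 moves from 14 to 7 (Manhattan distance 3, so 2 moves are spent on a detour and 2 undoing it).
Branch systematically from the start, pruning whenever the remaining move budget drops below the Manhattan distance to 7 or differs from it in parity. Grouping the completions by first move — via 10: 5; via 13: 6; via 15: 3 — and summing: 5 + 6 + 3 = 14.
That gives 14 routes.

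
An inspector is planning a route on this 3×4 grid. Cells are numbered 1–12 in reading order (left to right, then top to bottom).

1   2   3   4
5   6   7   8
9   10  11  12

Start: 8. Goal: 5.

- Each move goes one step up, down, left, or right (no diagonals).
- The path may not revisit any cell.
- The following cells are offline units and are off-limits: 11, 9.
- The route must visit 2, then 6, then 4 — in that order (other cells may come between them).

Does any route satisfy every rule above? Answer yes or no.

no

Ignoring the required order, 2 revisit-free routes from 8 to 5 pass through all of 2, 6, and 4; the waypoint orders that occur are 4 → 6 → 2 (1); 4 → 2 → 6 (1) — never 2 → 6 → 4.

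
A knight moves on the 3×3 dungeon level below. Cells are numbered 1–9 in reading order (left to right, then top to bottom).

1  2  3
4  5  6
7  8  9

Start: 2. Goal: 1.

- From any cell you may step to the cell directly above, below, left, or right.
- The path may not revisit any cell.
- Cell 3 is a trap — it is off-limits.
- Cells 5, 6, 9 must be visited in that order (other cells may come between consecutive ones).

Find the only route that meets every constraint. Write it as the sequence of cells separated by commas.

The waypoints must appear in the order 5, 6, 9, with no cell reused.
Route from 2: down to 5, right to 6, down to 9, 2× left (reaching 7), 2× up (reaching 1) — 7 moves in all.
Check: order respected (5 at step 1, 6 at step 2, 9 at step 3).

2, 5, 6, 9, 8, 7, 4, 1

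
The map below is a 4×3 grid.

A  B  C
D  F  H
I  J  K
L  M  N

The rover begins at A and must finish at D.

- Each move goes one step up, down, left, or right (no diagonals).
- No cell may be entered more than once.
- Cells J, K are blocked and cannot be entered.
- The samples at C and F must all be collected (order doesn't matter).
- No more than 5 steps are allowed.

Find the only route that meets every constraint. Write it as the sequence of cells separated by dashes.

A - B - C - H - F - D

The 5-move cap with required stops at C, F leaves no slack for detours.
Route from A: right 2 to C, down 1 to H, left 2 to D — 5 moves in all.
Check: all required cells visited; 5 ≤ 5 moves.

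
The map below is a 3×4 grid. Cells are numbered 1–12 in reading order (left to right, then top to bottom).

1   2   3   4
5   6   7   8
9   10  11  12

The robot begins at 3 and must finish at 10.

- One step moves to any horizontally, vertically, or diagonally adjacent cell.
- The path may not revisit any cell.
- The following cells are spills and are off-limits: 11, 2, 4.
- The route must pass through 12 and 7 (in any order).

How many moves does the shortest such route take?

Any route passes through 12 and 7 in some order between 3 and 10. Summing Chebyshev distances along each leg and taking the cheapest ordering (3 → 7 → 12 → 10) gives a lower bound of 1 + 1 + 2 = 4 moves.
A route of 4 moves achieves this: 3 → 8 → 12 → 7 → 10.
Since 4 matches the lower bound, it is optimal.

4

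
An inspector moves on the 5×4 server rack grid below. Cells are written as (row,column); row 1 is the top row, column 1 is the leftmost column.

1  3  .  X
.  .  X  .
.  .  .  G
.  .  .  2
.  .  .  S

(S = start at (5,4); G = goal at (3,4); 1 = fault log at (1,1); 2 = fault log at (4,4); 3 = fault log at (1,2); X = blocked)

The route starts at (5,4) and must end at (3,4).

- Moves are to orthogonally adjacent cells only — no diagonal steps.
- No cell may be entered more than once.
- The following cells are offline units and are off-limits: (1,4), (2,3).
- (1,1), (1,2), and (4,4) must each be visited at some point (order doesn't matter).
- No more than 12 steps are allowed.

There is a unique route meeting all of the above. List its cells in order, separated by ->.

Any route must reach (1,1), (1,2), and (4,4) and still end at (3,4) within 12 moves, so the order of the required stops is forced.
Route from (5,4): up to (4,4), 3× left (reaching (4,1)), 3× up (reaching (1,1)), right to (1,2), 2× down (reaching (3,2)), 2× right (reaching (3,4)) — 12 moves in all.
Check: all required cells visited; 12 ≤ 12 moves.

(5,4) -> (4,4) -> (4,3) -> (4,2) -> (4,1) -> (3,1) -> (2,1) -> (1,1) -> (1,2) -> (2,2) -> (3,2) -> (3,3) -> (3,4)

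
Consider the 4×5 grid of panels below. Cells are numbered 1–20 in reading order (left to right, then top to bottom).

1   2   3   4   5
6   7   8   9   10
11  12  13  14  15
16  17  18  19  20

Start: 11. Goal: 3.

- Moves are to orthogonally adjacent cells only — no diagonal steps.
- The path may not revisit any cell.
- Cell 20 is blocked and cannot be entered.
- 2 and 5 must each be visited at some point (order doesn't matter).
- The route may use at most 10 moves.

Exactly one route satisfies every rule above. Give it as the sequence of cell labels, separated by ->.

11 -> 6 -> 1 -> 2 -> 7 -> 8 -> 9 -> 10 -> 5 -> 4 -> 3

The budget equals the shortest possible length, so every move has to be on a shortest route through the required cells.
Route from 11: up 2 to 1, right 1 to 2, down 1 to 7, right 3 to 10, up 1 to 5, left 2 to 3 — 10 moves in all.
Check: all required cells visited; 10 ≤ 10 moves.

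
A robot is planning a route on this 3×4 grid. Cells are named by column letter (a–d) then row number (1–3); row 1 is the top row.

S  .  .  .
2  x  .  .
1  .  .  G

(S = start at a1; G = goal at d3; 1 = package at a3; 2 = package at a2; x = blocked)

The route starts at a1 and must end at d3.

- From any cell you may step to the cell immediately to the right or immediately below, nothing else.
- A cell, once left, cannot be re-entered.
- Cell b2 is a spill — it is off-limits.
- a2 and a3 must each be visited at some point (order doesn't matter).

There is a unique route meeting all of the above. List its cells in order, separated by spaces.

Moves only go right or down, so the column and row indices never decrease.
Route from a1: 2× down (reaching a3), 3× right (reaching d3) — 5 moves in all.
Check: all required cells visited.

a1 a2 a3 b3 c3 d3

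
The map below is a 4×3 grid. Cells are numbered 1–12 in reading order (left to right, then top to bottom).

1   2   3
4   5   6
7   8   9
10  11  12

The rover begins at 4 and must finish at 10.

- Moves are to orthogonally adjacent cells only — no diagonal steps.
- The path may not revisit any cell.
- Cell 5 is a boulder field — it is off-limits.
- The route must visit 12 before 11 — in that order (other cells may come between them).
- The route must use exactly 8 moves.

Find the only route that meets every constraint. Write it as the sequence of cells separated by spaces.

The waypoints must appear in the order 12, 11, with no cell reused.
Route from 4: up 1 to 1, right 2 to 3, down 3 to 12, left 2 to 10 — 8 moves in all.
Check: order respected (12 at step 6, 11 at step 7); 8 moves as required.

4 1 2 3 6 9 12 11 10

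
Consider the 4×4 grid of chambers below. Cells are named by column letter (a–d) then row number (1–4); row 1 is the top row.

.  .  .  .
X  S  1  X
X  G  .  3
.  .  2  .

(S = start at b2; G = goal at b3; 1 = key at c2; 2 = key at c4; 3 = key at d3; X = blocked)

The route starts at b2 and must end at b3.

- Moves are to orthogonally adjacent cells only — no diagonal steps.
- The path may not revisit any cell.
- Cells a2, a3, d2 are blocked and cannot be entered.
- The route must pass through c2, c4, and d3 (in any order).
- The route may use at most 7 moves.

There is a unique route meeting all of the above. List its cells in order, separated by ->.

The budget equals the shortest possible length, so every move has to be on a shortest route through the required cells.
Route from b2: right 1 to c2, down 1 to c3, right 1 to d3, down 1 to d4, left 2 to b4, up 1 to b3 — 7 moves in all.
Check: all required cells visited; 7 ≤ 7 moves.

b2 -> c2 -> c3 -> d3 -> d4 -> c4 -> b4 -> b3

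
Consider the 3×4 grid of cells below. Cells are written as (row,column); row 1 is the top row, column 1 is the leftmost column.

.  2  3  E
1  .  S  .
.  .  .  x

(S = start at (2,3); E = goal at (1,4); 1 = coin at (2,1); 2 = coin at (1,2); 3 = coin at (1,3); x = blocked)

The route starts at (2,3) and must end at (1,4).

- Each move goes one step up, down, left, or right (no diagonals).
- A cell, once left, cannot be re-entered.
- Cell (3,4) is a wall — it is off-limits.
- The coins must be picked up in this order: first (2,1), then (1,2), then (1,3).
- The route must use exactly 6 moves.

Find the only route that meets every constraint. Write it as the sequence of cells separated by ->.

The waypoints must appear in the order (2,1), (1,2), (1,3), with no cell reused.
Route from (2,3): 2× left (reaching (2,1)), up to (1,1), 3× right (reaching (1,4)) — 6 moves in all.
Check: order respected (1 at step 2, 2 at step 4, 3 at step 5); 6 moves as required.

(2,3) -> (2,2) -> (2,1) -> (1,1) -> (1,2) -> (1,3) -> (1,4)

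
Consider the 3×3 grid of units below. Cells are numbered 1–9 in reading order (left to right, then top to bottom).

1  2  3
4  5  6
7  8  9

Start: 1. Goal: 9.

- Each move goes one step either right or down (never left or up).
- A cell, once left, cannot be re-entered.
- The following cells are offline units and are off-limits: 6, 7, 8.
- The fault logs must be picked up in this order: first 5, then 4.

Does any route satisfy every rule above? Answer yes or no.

4 lies to the left of 5, so going from 5 to 4 would need a leftward move — but moves only go right/down, so 5 cannot be visited before 4.

no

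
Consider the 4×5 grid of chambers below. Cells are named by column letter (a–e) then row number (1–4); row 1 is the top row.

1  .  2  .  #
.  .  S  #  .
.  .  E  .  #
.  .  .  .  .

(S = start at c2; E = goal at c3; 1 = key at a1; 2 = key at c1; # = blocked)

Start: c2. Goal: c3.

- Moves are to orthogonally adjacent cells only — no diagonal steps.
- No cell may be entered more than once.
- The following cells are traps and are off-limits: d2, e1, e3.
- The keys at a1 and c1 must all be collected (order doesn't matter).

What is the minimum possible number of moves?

7

Any route passes through a1 and c1 in some order between c2 and c3. Summing Manhattan distances along each leg and taking the cheapest ordering (c2 → a1 → c1 → c3) gives a lower bound of 3 + 2 + 2 = 7 moves.
A route of 7 moves achieves this: c2 → c1 → b1 → a1 → a2 → a3 → b3 → c3.
Since 7 matches the lower bound, it is optimal.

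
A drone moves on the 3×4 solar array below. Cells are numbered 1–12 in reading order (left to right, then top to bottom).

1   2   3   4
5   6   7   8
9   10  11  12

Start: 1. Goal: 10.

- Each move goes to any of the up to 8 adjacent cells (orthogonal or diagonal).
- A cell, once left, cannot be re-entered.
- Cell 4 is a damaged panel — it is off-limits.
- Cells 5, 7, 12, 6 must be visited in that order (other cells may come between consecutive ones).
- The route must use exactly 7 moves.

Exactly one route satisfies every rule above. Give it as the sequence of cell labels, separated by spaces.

The waypoints must appear in the order 5, 7, 12, 6, with no cell reused.
Route from 1: down 1 to 5, up-right 1 to 2, down-right 2 to 12, left 1 to 11, up-left 1 to 6, down 1 to 10 — 7 moves in all.
Check: order respected (5 at step 1, 7 at step 3, 12 at step 4, 6 at step 6); 7 moves as required.

1 5 2 7 12 11 6 10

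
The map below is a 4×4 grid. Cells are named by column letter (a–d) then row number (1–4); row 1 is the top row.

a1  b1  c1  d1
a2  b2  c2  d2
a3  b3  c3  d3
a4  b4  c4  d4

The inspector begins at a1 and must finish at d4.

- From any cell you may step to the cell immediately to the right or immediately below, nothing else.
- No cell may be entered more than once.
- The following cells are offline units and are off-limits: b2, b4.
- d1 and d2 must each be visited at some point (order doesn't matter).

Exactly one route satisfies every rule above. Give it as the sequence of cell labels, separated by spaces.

Moves only go right or down, so the column and row indices never decrease.
Route from a1: right 3 to d1, down 3 to d4 — 6 moves in all.
Check: all required cells visited.

a1 b1 c1 d1 d2 d3 d4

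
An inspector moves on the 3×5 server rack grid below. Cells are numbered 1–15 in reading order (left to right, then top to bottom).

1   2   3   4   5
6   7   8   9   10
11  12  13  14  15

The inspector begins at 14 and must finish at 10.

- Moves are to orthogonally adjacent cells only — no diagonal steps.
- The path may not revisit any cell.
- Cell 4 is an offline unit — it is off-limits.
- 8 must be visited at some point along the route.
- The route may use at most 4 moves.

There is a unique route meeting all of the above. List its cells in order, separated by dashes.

14 - 13 - 8 - 9 - 10

The 4-move cap with required stops at 8 leaves no slack for detours.
Route from 14: left to 13, up to 8, 2× right (reaching 10) — 4 moves in all.
Check: all required cells visited; 4 ≤ 4 moves.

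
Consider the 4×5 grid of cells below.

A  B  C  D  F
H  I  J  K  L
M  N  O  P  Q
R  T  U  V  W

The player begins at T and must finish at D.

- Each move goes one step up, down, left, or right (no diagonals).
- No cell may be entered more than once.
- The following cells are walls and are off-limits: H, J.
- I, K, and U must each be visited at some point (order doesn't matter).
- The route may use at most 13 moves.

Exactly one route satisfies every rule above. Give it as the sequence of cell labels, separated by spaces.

T U V W Q L K P O N I B C D

The budget equals the shortest possible length, so every move has to be on a shortest route through the required cells.
Route from T: 3× right (reaching W), 2× up (reaching L), left to K, down to P, 2× left (reaching N), 2× up (reaching B), 2× right (reaching D) — 13 moves in all.
Check: all required cells visited; 13 ≤ 13 moves.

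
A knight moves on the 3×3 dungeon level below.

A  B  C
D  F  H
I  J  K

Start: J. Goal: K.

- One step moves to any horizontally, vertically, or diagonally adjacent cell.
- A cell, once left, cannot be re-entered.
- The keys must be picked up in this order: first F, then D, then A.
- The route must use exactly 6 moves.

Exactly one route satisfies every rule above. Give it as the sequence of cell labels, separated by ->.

The waypoints must appear in the order F, D, A, with no cell reused.
Route from J: up 1 to F, left 1 to D, up 1 to A, right 1 to B, down-right 1 to H, down 1 to K — 6 moves in all.
Check: order respected (F at step 1, D at step 2, A at step 3); 6 moves as required.

J -> F -> D -> A -> B -> H -> K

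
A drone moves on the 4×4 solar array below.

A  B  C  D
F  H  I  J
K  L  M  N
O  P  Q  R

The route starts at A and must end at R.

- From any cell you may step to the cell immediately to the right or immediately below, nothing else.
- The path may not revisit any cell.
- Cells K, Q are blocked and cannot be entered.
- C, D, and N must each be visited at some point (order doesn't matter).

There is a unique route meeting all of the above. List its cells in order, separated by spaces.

A B C D J N R

Moves only go right or down, so the column and row indices never decrease.
Route from A: 3× right (reaching D), 3× down (reaching R) — 6 moves in all.
Check: all required cells visited.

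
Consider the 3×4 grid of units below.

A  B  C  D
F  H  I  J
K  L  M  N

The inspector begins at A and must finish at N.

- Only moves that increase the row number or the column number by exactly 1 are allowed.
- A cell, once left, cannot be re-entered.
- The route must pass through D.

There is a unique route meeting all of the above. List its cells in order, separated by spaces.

A B C D J N

Moves only go right or down, so the column and row indices never decrease.
Route from A: 3× right (reaching D), 2× down (reaching N) — 5 moves in all.
Check: all required cells visited.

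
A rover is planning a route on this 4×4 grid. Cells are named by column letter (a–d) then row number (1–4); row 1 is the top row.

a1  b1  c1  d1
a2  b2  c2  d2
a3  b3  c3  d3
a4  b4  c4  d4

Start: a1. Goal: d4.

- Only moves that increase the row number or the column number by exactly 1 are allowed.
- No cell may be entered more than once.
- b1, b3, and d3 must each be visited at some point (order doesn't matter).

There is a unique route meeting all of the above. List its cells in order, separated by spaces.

Moves only go right or down, so the column and row indices never decrease.
Route from a1: right to b1, 2× down (reaching b3), 2× right (reaching d3), down to d4 — 6 moves in all.
Check: all required cells visited.

a1 b1 b2 b3 c3 d3 d4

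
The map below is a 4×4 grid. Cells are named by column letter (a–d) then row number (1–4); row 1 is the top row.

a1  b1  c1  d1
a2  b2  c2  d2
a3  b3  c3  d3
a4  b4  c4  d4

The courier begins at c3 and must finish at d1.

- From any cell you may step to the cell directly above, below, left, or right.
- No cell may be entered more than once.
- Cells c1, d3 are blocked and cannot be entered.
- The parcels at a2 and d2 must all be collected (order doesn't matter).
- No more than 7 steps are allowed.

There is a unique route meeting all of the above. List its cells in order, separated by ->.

The 7-move cap with required stops at a2, d2 leaves no slack for detours.
Route from c3: left 2 to a3, up 1 to a2, right 3 to d2, up 1 to d1 — 7 moves in all.
Check: all required cells visited; 7 ≤ 7 moves.

c3 -> b3 -> a3 -> a2 -> b2 -> c2 -> d2 -> d1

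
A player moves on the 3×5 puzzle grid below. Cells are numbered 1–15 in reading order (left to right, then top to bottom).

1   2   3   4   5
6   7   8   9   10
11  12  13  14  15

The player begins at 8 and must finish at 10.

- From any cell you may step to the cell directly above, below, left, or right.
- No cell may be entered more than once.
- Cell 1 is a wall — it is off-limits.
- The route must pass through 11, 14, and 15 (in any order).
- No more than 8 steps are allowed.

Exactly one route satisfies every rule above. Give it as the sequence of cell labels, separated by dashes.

8 - 7 - 6 - 11 - 12 - 13 - 14 - 15 - 10

The 8-move cap with required stops at 11, 14, 15 leaves no slack for detours.
Route from 8: left 2 to 6, down 1 to 11, right 4 to 15, up 1 to 10 — 8 moves in all.
Check: all required cells visited; 8 ≤ 8 moves.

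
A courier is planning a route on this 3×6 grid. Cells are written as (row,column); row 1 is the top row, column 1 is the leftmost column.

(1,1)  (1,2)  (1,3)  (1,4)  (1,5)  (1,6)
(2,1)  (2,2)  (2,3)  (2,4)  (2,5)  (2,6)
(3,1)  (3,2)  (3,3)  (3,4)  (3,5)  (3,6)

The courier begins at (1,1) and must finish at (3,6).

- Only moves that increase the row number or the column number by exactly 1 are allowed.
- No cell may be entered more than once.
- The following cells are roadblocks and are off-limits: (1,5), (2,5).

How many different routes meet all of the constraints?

A right/down-only route from (1,1) to (3,6) makes exactly 2 down-moves and 5 right-moves in some order.
With no other constraints that would be C(7,2) = 21 routes.
Subtract routes through each blocked cell (inclusion–exclusion for overlaps): − through (1,5): 3 − through (2,5): 10 + through (1,5)&(2,5): 2 → 10.
That gives 10 routes.

10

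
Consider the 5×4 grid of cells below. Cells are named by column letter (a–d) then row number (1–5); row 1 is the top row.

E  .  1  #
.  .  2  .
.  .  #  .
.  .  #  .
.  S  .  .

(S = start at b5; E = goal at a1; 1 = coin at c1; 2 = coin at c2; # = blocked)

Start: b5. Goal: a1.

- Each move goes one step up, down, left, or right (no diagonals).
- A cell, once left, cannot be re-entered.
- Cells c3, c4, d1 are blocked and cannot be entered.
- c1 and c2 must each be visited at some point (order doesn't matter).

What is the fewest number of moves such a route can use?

7

Any route passes through c1 and c2 in some order between b5 and a1. Summing Manhattan distances along each leg and taking the cheapest ordering (b5 → c2 → c1 → a1) gives a lower bound of 4 + 1 + 2 = 7 moves.
A route of 7 moves achieves this: b5 → b4 → b3 → b2 → c2 → c1 → b1 → a1.
Since 7 matches the lower bound, it is optimal.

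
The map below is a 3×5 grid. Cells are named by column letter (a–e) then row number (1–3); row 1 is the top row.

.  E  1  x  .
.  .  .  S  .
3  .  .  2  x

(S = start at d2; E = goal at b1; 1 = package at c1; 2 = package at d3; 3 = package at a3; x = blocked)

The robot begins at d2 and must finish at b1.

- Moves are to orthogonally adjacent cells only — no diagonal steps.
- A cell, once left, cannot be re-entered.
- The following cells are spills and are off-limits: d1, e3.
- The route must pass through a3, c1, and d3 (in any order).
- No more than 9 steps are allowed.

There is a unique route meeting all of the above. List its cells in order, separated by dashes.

d2 - d3 - c3 - b3 - a3 - a2 - b2 - c2 - c1 - b1

The 9-move cap with required stops at a3, c1, d3 leaves no slack for detours.
Route from d2: down 1 to d3, left 3 to a3, up 1 to a2, right 2 to c2, up 1 to c1, left 1 to b1 — 9 moves in all.
Check: all required cells visited; 9 ≤ 9 moves.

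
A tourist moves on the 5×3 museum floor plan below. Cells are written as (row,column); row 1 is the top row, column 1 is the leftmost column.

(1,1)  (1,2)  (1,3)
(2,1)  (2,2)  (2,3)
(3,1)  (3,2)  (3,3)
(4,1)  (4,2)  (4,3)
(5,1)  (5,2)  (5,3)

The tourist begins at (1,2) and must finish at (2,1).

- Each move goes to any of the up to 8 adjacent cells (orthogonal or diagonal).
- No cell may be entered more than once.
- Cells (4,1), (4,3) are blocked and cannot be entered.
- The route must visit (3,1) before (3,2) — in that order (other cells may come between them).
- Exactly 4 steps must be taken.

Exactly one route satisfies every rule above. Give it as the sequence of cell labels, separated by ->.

The waypoints must appear in the order (3,1), (3,2), with no cell reused.
Route from (1,2): down to (2,2), down-left to (3,1), right to (3,2), up-left to (2,1) — 4 moves in all.
Check: order respected ((3,1) at step 2, (3,2) at step 3); 4 moves as required.

(1,2) -> (2,2) -> (3,1) -> (3,2) -> (2,1)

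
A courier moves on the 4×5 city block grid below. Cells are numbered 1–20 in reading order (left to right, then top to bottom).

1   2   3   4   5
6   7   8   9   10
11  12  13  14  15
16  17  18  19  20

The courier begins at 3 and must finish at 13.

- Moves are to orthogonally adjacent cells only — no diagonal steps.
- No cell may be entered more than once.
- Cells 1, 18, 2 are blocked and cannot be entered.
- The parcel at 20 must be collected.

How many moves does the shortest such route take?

8

Any route passes through 20 somewhere between 3 and 13. Summing Manhattan distances along the two legs (3 → 20 → 13) gives a lower bound of 5 + 3 = 8 moves.
A route of 8 moves achieves this: 3 → 8 → 9 → 10 → 15 → 20 → 19 → 14 → 13.
Since 8 matches the lower bound, it is optimal.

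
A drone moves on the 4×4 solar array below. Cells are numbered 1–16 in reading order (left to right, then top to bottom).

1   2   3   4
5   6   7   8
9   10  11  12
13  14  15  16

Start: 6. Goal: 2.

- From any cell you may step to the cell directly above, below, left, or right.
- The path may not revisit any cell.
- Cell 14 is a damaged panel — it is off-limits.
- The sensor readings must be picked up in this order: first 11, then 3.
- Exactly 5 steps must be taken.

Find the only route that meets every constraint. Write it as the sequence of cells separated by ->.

6 -> 10 -> 11 -> 7 -> 3 -> 2

The waypoints must appear in the order 11, 3, with no cell reused.
Route from 6: down to 10, right to 11, 2× up (reaching 3), left to 2 — 5 moves in all.
Check: order respected (11 at step 2, 3 at step 4); 5 moves as required.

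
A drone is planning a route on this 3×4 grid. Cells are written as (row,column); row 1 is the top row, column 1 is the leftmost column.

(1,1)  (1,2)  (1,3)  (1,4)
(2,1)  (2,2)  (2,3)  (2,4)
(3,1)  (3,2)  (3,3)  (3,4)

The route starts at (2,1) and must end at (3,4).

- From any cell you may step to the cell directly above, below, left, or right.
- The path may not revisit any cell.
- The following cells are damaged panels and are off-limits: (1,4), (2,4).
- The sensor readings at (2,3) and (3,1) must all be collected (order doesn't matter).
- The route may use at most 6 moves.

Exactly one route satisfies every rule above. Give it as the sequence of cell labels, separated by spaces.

The 6-move cap with required stops at (2,3), (3,1) leaves no slack for detours.
Route from (2,1): down 1 to (3,1), right 1 to (3,2), up 1 to (2,2), right 1 to (2,3), down 1 to (3,3), right 1 to (3,4) — 6 moves in all.
Check: all required cells visited; 6 ≤ 6 moves.

(2,1) (3,1) (3,2) (2,2) (2,3) (3,3) (3,4)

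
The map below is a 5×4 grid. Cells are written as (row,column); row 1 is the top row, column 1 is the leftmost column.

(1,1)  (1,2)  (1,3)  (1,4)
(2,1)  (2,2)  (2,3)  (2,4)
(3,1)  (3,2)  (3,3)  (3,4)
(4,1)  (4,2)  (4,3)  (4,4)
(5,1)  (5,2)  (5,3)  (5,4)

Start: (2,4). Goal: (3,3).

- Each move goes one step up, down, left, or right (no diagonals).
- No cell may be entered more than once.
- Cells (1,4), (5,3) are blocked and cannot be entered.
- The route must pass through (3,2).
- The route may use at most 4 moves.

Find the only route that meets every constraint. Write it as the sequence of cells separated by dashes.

The 4-move cap with required stops at (3,2) leaves no slack for detours.
Route from (2,4): left 2 to (2,2), down 1 to (3,2), right 1 to (3,3) — 4 moves in all.
Check: all required cells visited; 4 ≤ 4 moves.

(2,4) - (2,3) - (2,2) - (3,2) - (3,3)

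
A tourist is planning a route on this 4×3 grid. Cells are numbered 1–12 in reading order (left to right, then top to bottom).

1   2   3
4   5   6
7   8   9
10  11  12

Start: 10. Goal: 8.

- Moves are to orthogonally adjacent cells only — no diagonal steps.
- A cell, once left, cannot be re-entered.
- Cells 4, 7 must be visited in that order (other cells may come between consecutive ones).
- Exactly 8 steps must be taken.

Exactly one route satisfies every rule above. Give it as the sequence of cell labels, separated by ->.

The waypoints must appear in the order 4, 7, with no cell reused.
Route from 10: right 2 to 12, up 2 to 6, left 2 to 4, down 1 to 7, right 1 to 8 — 8 moves in all.
Check: order respected (4 at step 6, 7 at step 7); 8 moves as required.

10 -> 11 -> 12 -> 9 -> 6 -> 5 -> 4 -> 7 -> 8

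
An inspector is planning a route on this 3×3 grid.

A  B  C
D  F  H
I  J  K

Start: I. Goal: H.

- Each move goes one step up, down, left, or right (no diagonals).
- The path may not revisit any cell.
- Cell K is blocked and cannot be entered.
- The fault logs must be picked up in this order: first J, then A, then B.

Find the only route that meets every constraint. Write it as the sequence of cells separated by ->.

The waypoints must appear in the order J, A, B, with no cell reused.
Route from I: right 1 to J, up 1 to F, left 1 to D, up 1 to A, right 2 to C, down 1 to H — 7 moves in all.
Check: order respected (J at step 1, A at step 4, B at step 5).

I -> J -> F -> D -> A -> B -> C -> H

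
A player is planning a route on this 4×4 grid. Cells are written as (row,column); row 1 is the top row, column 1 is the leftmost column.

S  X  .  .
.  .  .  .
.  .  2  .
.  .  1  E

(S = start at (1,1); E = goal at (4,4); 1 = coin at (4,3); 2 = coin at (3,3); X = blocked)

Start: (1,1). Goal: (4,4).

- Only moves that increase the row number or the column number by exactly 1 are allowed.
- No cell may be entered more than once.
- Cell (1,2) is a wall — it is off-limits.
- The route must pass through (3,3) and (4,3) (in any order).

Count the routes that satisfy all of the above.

A right/down-only route from (1,1) to (4,4) makes exactly 3 down-moves and 3 right-moves in some order.
With no other constraints that would be C(6,3) = 20 routes.
A monotone route can only reach the required cells in the order (3,3), (4,3), so split there and multiply the segment counts (each segment already excludes blocked cells): (1,1)→(3,3): 3; (3,3)→(4,3): 1; (4,3)→(4,4): 1; product = 3.
That gives 3 routes.

3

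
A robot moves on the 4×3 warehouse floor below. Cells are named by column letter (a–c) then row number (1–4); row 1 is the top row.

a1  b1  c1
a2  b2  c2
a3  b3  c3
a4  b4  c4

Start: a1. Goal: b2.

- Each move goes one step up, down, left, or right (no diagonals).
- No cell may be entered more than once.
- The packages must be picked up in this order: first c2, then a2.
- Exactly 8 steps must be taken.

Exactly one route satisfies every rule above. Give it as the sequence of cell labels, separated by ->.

The waypoints must appear in the order c2, a2, with no cell reused.
Route from a1: right 2 to c1, down 2 to c3, left 2 to a3, up 1 to a2, right 1 to b2 — 8 moves in all.
Check: order respected (c2 at step 3, a2 at step 7); 8 moves as required.

a1 -> b1 -> c1 -> c2 -> c3 -> b3 -> a3 -> a2 -> b2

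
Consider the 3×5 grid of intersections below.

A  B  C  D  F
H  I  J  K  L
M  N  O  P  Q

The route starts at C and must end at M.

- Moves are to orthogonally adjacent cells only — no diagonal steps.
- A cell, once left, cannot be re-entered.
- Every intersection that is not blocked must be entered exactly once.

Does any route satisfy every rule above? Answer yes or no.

yes

One route that works: C → J → K → D → F → L → Q → P → O → N → I → B → A → H → M.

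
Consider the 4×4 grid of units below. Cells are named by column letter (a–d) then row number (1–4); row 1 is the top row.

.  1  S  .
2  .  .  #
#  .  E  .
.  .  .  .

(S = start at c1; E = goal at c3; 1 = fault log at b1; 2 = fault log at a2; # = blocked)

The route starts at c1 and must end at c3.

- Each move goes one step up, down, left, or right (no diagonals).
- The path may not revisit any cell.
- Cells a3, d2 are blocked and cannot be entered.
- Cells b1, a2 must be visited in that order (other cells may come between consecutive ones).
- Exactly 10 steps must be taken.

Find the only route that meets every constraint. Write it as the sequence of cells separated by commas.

The waypoints must appear in the order b1, a2, with no cell reused.
Route from c1: left 2 to a1, down 1 to a2, right 1 to b2, down 2 to b4, right 2 to d4, up 1 to d3, left 1 to c3 — 10 moves in all.
Check: order respected (1 at step 1, 2 at step 3); 10 moves as required.

c1, b1, a1, a2, b2, b3, b4, c4, d4, d3, c3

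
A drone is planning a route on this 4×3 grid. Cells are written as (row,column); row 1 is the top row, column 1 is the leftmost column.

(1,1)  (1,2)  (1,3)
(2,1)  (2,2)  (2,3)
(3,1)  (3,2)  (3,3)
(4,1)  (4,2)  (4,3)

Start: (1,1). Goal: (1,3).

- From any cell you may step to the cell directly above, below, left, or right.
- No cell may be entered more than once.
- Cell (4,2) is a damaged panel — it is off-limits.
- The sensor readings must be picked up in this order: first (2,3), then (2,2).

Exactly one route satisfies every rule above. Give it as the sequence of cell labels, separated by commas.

(1,1), (2,1), (3,1), (3,2), (3,3), (2,3), (2,2), (1,2), (1,3)

The waypoints must appear in the order (2,3), (2,2), with no cell reused.
Route from (1,1): down 2 to (3,1), right 2 to (3,3), up 1 to (2,3), left 1 to (2,2), up 1 to (1,2), right 1 to (1,3) — 8 moves in all.
Check: order respected ((2,3) at step 5, (2,2) at step 6).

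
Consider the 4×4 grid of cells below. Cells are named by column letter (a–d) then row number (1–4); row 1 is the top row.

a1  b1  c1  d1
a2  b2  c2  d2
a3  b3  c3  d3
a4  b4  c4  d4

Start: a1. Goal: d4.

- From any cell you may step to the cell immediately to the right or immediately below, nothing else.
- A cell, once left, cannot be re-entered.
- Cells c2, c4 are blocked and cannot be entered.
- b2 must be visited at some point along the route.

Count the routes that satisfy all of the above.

2

A right/down-only route from a1 to d4 makes exactly 3 down-moves and 3 right-moves in some order.
With no other constraints that would be C(6,3) = 20 routes.
Split at b2 and multiply the segment counts (each segment already excludes blocked cells): a1→b2: 2; b2→d4: 1; product = 2.
That gives 2 routes.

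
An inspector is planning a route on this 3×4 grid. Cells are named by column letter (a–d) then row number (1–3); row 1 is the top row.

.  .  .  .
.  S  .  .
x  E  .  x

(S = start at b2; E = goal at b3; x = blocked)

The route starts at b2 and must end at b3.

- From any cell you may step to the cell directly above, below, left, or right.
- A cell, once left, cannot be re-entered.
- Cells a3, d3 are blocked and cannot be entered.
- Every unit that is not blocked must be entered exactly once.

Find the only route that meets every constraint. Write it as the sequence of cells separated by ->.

Need to visit all 10 open cells exactly once, starting at b2 and ending at b3.
Cell a2 has only two open neighbours (a1 and b2), so the path must pass straight through it: one of those is the cell it's entered from and the other is where it exits.
Route from b2: left 1 to a2, up 1 to a1, right 3 to d1, down 1 to d2, left 1 to c2, down 1 to c3, left 1 to b3 — 9 moves in all.
Check: all 10 open cells covered.

b2 -> a2 -> a1 -> b1 -> c1 -> d1 -> d2 -> c2 -> c3 -> b3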